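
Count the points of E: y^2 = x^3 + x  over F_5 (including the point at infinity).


For each x in F_5, count y with y^2 = x^3 + 1 x + 0 mod 5:
  x = 0: RHS = 0, y in [0]  -> 1 point(s)
  x = 2: RHS = 0, y in [0]  -> 1 point(s)
  x = 3: RHS = 0, y in [0]  -> 1 point(s)
Affine points: 3. Add the point at infinity: total = 4.

#E(F_5) = 4


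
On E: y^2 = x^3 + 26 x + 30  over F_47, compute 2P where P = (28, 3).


Doubling: s = (3 x1^2 + a) / (2 y1)
s = (3*28^2 + 26) / (2*3) mod 47 = 36
x3 = s^2 - 2 x1 mod 47 = 36^2 - 2*28 = 18
y3 = s (x1 - x3) - y1 mod 47 = 36 * (28 - 18) - 3 = 28

2P = (18, 28)


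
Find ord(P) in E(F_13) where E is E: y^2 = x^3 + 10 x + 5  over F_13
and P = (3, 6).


Compute successive multiples of P until we hit O:
  1P = (3, 6)
  2P = (11, 4)
  3P = (8, 5)
  4P = (1, 4)
  5P = (10, 0)
  6P = (1, 9)
  7P = (8, 8)
  8P = (11, 9)
  ... (continuing to 10P)
  10P = O

ord(P) = 10


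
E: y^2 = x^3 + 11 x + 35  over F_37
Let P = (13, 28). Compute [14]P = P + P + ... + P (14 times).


k = 14 = 1110_2 (binary, LSB first: 0111)
Double-and-add from P = (13, 28):
  bit 0 = 0: acc unchanged = O
  bit 1 = 1: acc = O + (11, 9) = (11, 9)
  bit 2 = 1: acc = (11, 9) + (5, 17) = (31, 30)
  bit 3 = 1: acc = (31, 30) + (6, 24) = (28, 24)

14P = (28, 24)


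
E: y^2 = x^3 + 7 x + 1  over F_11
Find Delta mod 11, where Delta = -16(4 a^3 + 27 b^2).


4 a^3 + 27 b^2 = 4*7^3 + 27*1^2 = 1372 + 27 = 1399
Delta = -16 * (1399) = -22384
Delta mod 11 = 1

Delta = 1 (mod 11)


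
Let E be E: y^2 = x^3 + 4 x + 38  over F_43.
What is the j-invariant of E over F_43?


Delta = -16(4 a^3 + 27 b^2) mod 43 = 25
-1728 * (4 a)^3 = -1728 * (4*4)^3 mod 43 = 41
j = 41 * 25^(-1) mod 43 = 24

j = 24 (mod 43)


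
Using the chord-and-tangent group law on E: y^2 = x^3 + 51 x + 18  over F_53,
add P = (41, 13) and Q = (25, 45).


P != Q, so use the chord formula.
s = (y2 - y1) / (x2 - x1) = (32) / (37) mod 53 = 51
x3 = s^2 - x1 - x2 mod 53 = 51^2 - 41 - 25 = 44
y3 = s (x1 - x3) - y1 mod 53 = 51 * (41 - 44) - 13 = 46

P + Q = (44, 46)


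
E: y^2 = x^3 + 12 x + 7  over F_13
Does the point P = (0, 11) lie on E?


Check whether y^2 = x^3 + 12 x + 7 (mod 13) for (x, y) = (0, 11).
LHS: y^2 = 11^2 mod 13 = 4
RHS: x^3 + 12 x + 7 = 0^3 + 12*0 + 7 mod 13 = 7
LHS != RHS

No, not on the curve


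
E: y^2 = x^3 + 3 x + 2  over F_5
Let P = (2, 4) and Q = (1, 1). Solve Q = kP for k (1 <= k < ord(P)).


Enumerate multiples of P until we hit Q = (1, 1):
  1P = (2, 4)
  2P = (1, 1)
Match found at i = 2.

k = 2


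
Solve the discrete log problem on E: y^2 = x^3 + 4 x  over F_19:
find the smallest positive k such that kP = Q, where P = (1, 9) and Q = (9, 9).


Enumerate multiples of P until we hit Q = (9, 9):
  1P = (1, 9)
  2P = (9, 9)
Match found at i = 2.

k = 2


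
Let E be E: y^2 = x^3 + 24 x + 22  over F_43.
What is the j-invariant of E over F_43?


Delta = -16(4 a^3 + 27 b^2) mod 43 = 10
-1728 * (4 a)^3 = -1728 * (4*24)^3 mod 43 = 41
j = 41 * 10^(-1) mod 43 = 17

j = 17 (mod 43)


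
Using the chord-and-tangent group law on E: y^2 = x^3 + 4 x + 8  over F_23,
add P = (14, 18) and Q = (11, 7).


P != Q, so use the chord formula.
s = (y2 - y1) / (x2 - x1) = (12) / (20) mod 23 = 19
x3 = s^2 - x1 - x2 mod 23 = 19^2 - 14 - 11 = 14
y3 = s (x1 - x3) - y1 mod 23 = 19 * (14 - 14) - 18 = 5

P + Q = (14, 5)


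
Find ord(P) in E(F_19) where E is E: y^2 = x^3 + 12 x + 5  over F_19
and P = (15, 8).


Compute successive multiples of P until we hit O:
  1P = (15, 8)
  2P = (9, 5)
  3P = (0, 9)
  4P = (10, 17)
  5P = (17, 7)
  6P = (11, 9)
  7P = (18, 7)
  8P = (3, 7)
  ... (continuing to 20P)
  20P = O

ord(P) = 20


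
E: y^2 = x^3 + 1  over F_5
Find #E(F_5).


For each x in F_5, count y with y^2 = x^3 + 0 x + 1 mod 5:
  x = 0: RHS = 1, y in [1, 4]  -> 2 point(s)
  x = 2: RHS = 4, y in [2, 3]  -> 2 point(s)
  x = 4: RHS = 0, y in [0]  -> 1 point(s)
Affine points: 5. Add the point at infinity: total = 6.

#E(F_5) = 6


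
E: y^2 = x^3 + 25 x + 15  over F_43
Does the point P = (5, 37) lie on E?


Check whether y^2 = x^3 + 25 x + 15 (mod 43) for (x, y) = (5, 37).
LHS: y^2 = 37^2 mod 43 = 36
RHS: x^3 + 25 x + 15 = 5^3 + 25*5 + 15 mod 43 = 7
LHS != RHS

No, not on the curve


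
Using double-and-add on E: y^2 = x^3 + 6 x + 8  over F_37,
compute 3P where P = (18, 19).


k = 3 = 11_2 (binary, LSB first: 11)
Double-and-add from P = (18, 19):
  bit 0 = 1: acc = O + (18, 19) = (18, 19)
  bit 1 = 1: acc = (18, 19) + (35, 5) = (30, 17)

3P = (30, 17)


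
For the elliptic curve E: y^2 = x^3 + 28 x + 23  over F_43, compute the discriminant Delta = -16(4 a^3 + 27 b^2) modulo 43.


4 a^3 + 27 b^2 = 4*28^3 + 27*23^2 = 87808 + 14283 = 102091
Delta = -16 * (102091) = -1633456
Delta mod 43 = 28

Delta = 28 (mod 43)


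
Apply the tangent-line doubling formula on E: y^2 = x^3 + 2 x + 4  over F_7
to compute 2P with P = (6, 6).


Doubling: s = (3 x1^2 + a) / (2 y1)
s = (3*6^2 + 2) / (2*6) mod 7 = 1
x3 = s^2 - 2 x1 mod 7 = 1^2 - 2*6 = 3
y3 = s (x1 - x3) - y1 mod 7 = 1 * (6 - 3) - 6 = 4

2P = (3, 4)


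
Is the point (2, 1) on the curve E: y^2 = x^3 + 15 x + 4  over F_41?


Check whether y^2 = x^3 + 15 x + 4 (mod 41) for (x, y) = (2, 1).
LHS: y^2 = 1^2 mod 41 = 1
RHS: x^3 + 15 x + 4 = 2^3 + 15*2 + 4 mod 41 = 1
LHS = RHS

Yes, on the curve


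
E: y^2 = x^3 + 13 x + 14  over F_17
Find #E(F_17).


For each x in F_17, count y with y^2 = x^3 + 13 x + 14 mod 17:
  x = 5: RHS = 0, y in [0]  -> 1 point(s)
  x = 6: RHS = 2, y in [6, 11]  -> 2 point(s)
  x = 8: RHS = 1, y in [1, 16]  -> 2 point(s)
  x = 11: RHS = 9, y in [3, 14]  -> 2 point(s)
  x = 13: RHS = 0, y in [0]  -> 1 point(s)
  x = 14: RHS = 16, y in [4, 13]  -> 2 point(s)
  x = 16: RHS = 0, y in [0]  -> 1 point(s)
Affine points: 11. Add the point at infinity: total = 12.

#E(F_17) = 12


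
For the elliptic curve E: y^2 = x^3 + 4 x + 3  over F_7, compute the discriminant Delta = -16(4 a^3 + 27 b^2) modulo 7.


4 a^3 + 27 b^2 = 4*4^3 + 27*3^2 = 256 + 243 = 499
Delta = -16 * (499) = -7984
Delta mod 7 = 3

Delta = 3 (mod 7)


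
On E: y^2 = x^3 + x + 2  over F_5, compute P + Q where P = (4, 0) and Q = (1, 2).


P != Q, so use the chord formula.
s = (y2 - y1) / (x2 - x1) = (2) / (2) mod 5 = 1
x3 = s^2 - x1 - x2 mod 5 = 1^2 - 4 - 1 = 1
y3 = s (x1 - x3) - y1 mod 5 = 1 * (4 - 1) - 0 = 3

P + Q = (1, 3)


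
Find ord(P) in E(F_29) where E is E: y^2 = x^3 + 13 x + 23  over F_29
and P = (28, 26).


Compute successive multiples of P until we hit O:
  1P = (28, 26)
  2P = (22, 16)
  3P = (14, 7)
  4P = (10, 15)
  5P = (21, 25)
  6P = (25, 20)
  7P = (9, 12)
  8P = (16, 21)
  ... (continuing to 37P)
  37P = O

ord(P) = 37


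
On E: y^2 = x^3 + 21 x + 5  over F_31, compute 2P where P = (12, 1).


Doubling: s = (3 x1^2 + a) / (2 y1)
s = (3*12^2 + 21) / (2*1) mod 31 = 25
x3 = s^2 - 2 x1 mod 31 = 25^2 - 2*12 = 12
y3 = s (x1 - x3) - y1 mod 31 = 25 * (12 - 12) - 1 = 30

2P = (12, 30)


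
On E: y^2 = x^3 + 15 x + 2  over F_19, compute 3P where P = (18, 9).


k = 3 = 11_2 (binary, LSB first: 11)
Double-and-add from P = (18, 9):
  bit 0 = 1: acc = O + (18, 9) = (18, 9)
  bit 1 = 1: acc = (18, 9) + (3, 6) = (14, 7)

3P = (14, 7)


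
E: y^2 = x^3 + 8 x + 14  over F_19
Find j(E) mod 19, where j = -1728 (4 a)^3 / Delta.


Delta = -16(4 a^3 + 27 b^2) mod 19 = 18
-1728 * (4 a)^3 = -1728 * (4*8)^3 mod 19 = 12
j = 12 * 18^(-1) mod 19 = 7

j = 7 (mod 19)


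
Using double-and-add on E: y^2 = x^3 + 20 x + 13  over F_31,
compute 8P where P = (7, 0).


k = 8 = 1000_2 (binary, LSB first: 0001)
Double-and-add from P = (7, 0):
  bit 0 = 0: acc unchanged = O
  bit 1 = 0: acc unchanged = O
  bit 2 = 0: acc unchanged = O
  bit 3 = 1: acc = O + O = O

8P = O


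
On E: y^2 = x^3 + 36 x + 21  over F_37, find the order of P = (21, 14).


Compute successive multiples of P until we hit O:
  1P = (21, 14)
  2P = (4, 9)
  3P = (19, 4)
  4P = (22, 18)
  5P = (10, 30)
  6P = (2, 29)
  7P = (26, 25)
  8P = (20, 3)
  ... (continuing to 49P)
  49P = O

ord(P) = 49


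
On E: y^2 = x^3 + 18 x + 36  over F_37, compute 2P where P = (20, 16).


Doubling: s = (3 x1^2 + a) / (2 y1)
s = (3*20^2 + 18) / (2*16) mod 37 = 8
x3 = s^2 - 2 x1 mod 37 = 8^2 - 2*20 = 24
y3 = s (x1 - x3) - y1 mod 37 = 8 * (20 - 24) - 16 = 26

2P = (24, 26)


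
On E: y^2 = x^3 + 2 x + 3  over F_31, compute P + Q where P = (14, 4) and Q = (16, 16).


P != Q, so use the chord formula.
s = (y2 - y1) / (x2 - x1) = (12) / (2) mod 31 = 6
x3 = s^2 - x1 - x2 mod 31 = 6^2 - 14 - 16 = 6
y3 = s (x1 - x3) - y1 mod 31 = 6 * (14 - 6) - 4 = 13

P + Q = (6, 13)


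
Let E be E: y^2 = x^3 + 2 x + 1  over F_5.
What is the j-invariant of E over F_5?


Delta = -16(4 a^3 + 27 b^2) mod 5 = 1
-1728 * (4 a)^3 = -1728 * (4*2)^3 mod 5 = 4
j = 4 * 1^(-1) mod 5 = 4

j = 4 (mod 5)


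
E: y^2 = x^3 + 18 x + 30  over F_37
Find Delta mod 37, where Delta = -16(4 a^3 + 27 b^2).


4 a^3 + 27 b^2 = 4*18^3 + 27*30^2 = 23328 + 24300 = 47628
Delta = -16 * (47628) = -762048
Delta mod 37 = 4

Delta = 4 (mod 37)


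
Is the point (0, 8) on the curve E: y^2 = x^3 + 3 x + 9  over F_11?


Check whether y^2 = x^3 + 3 x + 9 (mod 11) for (x, y) = (0, 8).
LHS: y^2 = 8^2 mod 11 = 9
RHS: x^3 + 3 x + 9 = 0^3 + 3*0 + 9 mod 11 = 9
LHS = RHS

Yes, on the curve


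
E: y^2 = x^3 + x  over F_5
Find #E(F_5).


For each x in F_5, count y with y^2 = x^3 + 1 x + 0 mod 5:
  x = 0: RHS = 0, y in [0]  -> 1 point(s)
  x = 2: RHS = 0, y in [0]  -> 1 point(s)
  x = 3: RHS = 0, y in [0]  -> 1 point(s)
Affine points: 3. Add the point at infinity: total = 4.

#E(F_5) = 4


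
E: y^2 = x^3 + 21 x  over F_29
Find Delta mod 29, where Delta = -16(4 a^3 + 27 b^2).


4 a^3 + 27 b^2 = 4*21^3 + 27*0^2 = 37044 + 0 = 37044
Delta = -16 * (37044) = -592704
Delta mod 29 = 27

Delta = 27 (mod 29)


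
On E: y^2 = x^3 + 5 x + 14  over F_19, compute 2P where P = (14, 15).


Doubling: s = (3 x1^2 + a) / (2 y1)
s = (3*14^2 + 5) / (2*15) mod 19 = 9
x3 = s^2 - 2 x1 mod 19 = 9^2 - 2*14 = 15
y3 = s (x1 - x3) - y1 mod 19 = 9 * (14 - 15) - 15 = 14

2P = (15, 14)


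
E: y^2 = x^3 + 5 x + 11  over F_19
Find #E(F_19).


For each x in F_19, count y with y^2 = x^3 + 5 x + 11 mod 19:
  x = 0: RHS = 11, y in [7, 12]  -> 2 point(s)
  x = 1: RHS = 17, y in [6, 13]  -> 2 point(s)
  x = 4: RHS = 0, y in [0]  -> 1 point(s)
  x = 5: RHS = 9, y in [3, 16]  -> 2 point(s)
  x = 7: RHS = 9, y in [3, 16]  -> 2 point(s)
  x = 9: RHS = 6, y in [5, 14]  -> 2 point(s)
  x = 10: RHS = 16, y in [4, 15]  -> 2 point(s)
  x = 16: RHS = 7, y in [8, 11]  -> 2 point(s)
  x = 18: RHS = 5, y in [9, 10]  -> 2 point(s)
Affine points: 17. Add the point at infinity: total = 18.

#E(F_19) = 18


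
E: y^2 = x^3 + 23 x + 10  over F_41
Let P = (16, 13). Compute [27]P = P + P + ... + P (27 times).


k = 27 = 11011_2 (binary, LSB first: 11011)
Double-and-add from P = (16, 13):
  bit 0 = 1: acc = O + (16, 13) = (16, 13)
  bit 1 = 1: acc = (16, 13) + (8, 38) = (21, 18)
  bit 2 = 0: acc unchanged = (21, 18)
  bit 3 = 1: acc = (21, 18) + (6, 6) = (13, 13)
  bit 4 = 1: acc = (13, 13) + (34, 30) = (2, 33)

27P = (2, 33)


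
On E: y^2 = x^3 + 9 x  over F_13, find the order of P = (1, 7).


Compute successive multiples of P until we hit O:
  1P = (1, 7)
  2P = (12, 4)
  3P = (12, 9)
  4P = (1, 6)
  5P = O

ord(P) = 5


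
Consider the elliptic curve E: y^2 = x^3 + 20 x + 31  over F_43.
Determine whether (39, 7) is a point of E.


Check whether y^2 = x^3 + 20 x + 31 (mod 43) for (x, y) = (39, 7).
LHS: y^2 = 7^2 mod 43 = 6
RHS: x^3 + 20 x + 31 = 39^3 + 20*39 + 31 mod 43 = 16
LHS != RHS

No, not on the curve


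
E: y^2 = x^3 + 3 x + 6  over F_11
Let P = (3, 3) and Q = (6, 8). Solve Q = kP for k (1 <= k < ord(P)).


Enumerate multiples of P until we hit Q = (6, 8):
  1P = (3, 3)
  2P = (8, 5)
  3P = (5, 5)
  4P = (4, 7)
  5P = (9, 6)
  6P = (2, 3)
  7P = (6, 8)
Match found at i = 7.

k = 7


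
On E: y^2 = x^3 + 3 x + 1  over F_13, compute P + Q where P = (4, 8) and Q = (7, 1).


P != Q, so use the chord formula.
s = (y2 - y1) / (x2 - x1) = (6) / (3) mod 13 = 2
x3 = s^2 - x1 - x2 mod 13 = 2^2 - 4 - 7 = 6
y3 = s (x1 - x3) - y1 mod 13 = 2 * (4 - 6) - 8 = 1

P + Q = (6, 1)


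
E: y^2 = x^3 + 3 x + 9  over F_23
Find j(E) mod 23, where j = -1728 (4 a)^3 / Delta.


Delta = -16(4 a^3 + 27 b^2) mod 23 = 11
-1728 * (4 a)^3 = -1728 * (4*3)^3 mod 23 = 14
j = 14 * 11^(-1) mod 23 = 18

j = 18 (mod 23)


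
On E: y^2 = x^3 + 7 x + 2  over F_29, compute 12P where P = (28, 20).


k = 12 = 1100_2 (binary, LSB first: 0011)
Double-and-add from P = (28, 20):
  bit 0 = 0: acc unchanged = O
  bit 1 = 0: acc unchanged = O
  bit 2 = 1: acc = O + (13, 12) = (13, 12)
  bit 3 = 1: acc = (13, 12) + (16, 18) = (4, 6)

12P = (4, 6)


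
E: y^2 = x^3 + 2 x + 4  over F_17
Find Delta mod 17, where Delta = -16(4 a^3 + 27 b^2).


4 a^3 + 27 b^2 = 4*2^3 + 27*4^2 = 32 + 432 = 464
Delta = -16 * (464) = -7424
Delta mod 17 = 5

Delta = 5 (mod 17)


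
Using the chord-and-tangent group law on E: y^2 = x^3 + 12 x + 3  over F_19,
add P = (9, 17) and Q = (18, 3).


P != Q, so use the chord formula.
s = (y2 - y1) / (x2 - x1) = (5) / (9) mod 19 = 9
x3 = s^2 - x1 - x2 mod 19 = 9^2 - 9 - 18 = 16
y3 = s (x1 - x3) - y1 mod 19 = 9 * (9 - 16) - 17 = 15

P + Q = (16, 15)


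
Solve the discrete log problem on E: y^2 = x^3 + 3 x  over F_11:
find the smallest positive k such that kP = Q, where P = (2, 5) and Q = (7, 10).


Enumerate multiples of P until we hit Q = (7, 10):
  1P = (2, 5)
  2P = (1, 2)
  3P = (6, 5)
  4P = (3, 6)
  5P = (7, 1)
  6P = (0, 0)
  7P = (7, 10)
Match found at i = 7.

k = 7


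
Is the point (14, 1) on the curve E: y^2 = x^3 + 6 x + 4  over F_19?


Check whether y^2 = x^3 + 6 x + 4 (mod 19) for (x, y) = (14, 1).
LHS: y^2 = 1^2 mod 19 = 1
RHS: x^3 + 6 x + 4 = 14^3 + 6*14 + 4 mod 19 = 1
LHS = RHS

Yes, on the curve


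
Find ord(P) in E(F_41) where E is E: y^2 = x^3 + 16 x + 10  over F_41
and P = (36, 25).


Compute successive multiples of P until we hit O:
  1P = (36, 25)
  2P = (11, 0)
  3P = (36, 16)
  4P = O

ord(P) = 4


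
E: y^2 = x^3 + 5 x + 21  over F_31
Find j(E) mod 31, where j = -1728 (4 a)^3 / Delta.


Delta = -16(4 a^3 + 27 b^2) mod 31 = 12
-1728 * (4 a)^3 = -1728 * (4*5)^3 mod 31 = 16
j = 16 * 12^(-1) mod 31 = 22

j = 22 (mod 31)


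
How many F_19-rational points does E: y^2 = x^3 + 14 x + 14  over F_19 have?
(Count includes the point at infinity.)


For each x in F_19, count y with y^2 = x^3 + 14 x + 14 mod 19:
  x = 3: RHS = 7, y in [8, 11]  -> 2 point(s)
  x = 4: RHS = 1, y in [1, 18]  -> 2 point(s)
  x = 5: RHS = 0, y in [0]  -> 1 point(s)
  x = 8: RHS = 11, y in [7, 12]  -> 2 point(s)
  x = 11: RHS = 17, y in [6, 13]  -> 2 point(s)
  x = 14: RHS = 9, y in [3, 16]  -> 2 point(s)
  x = 17: RHS = 16, y in [4, 15]  -> 2 point(s)
Affine points: 13. Add the point at infinity: total = 14.

#E(F_19) = 14


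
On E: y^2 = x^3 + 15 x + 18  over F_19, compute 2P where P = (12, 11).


Doubling: s = (3 x1^2 + a) / (2 y1)
s = (3*12^2 + 15) / (2*11) mod 19 = 16
x3 = s^2 - 2 x1 mod 19 = 16^2 - 2*12 = 4
y3 = s (x1 - x3) - y1 mod 19 = 16 * (12 - 4) - 11 = 3

2P = (4, 3)


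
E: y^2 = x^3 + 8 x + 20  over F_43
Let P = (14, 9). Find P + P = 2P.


Doubling: s = (3 x1^2 + a) / (2 y1)
s = (3*14^2 + 8) / (2*9) mod 43 = 14
x3 = s^2 - 2 x1 mod 43 = 14^2 - 2*14 = 39
y3 = s (x1 - x3) - y1 mod 43 = 14 * (14 - 39) - 9 = 28

2P = (39, 28)


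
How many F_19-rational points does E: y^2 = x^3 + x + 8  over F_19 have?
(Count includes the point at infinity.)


For each x in F_19, count y with y^2 = x^3 + 1 x + 8 mod 19:
  x = 3: RHS = 0, y in [0]  -> 1 point(s)
  x = 4: RHS = 0, y in [0]  -> 1 point(s)
  x = 5: RHS = 5, y in [9, 10]  -> 2 point(s)
  x = 7: RHS = 16, y in [4, 15]  -> 2 point(s)
  x = 9: RHS = 5, y in [9, 10]  -> 2 point(s)
  x = 10: RHS = 11, y in [7, 12]  -> 2 point(s)
  x = 11: RHS = 1, y in [1, 18]  -> 2 point(s)
  x = 12: RHS = 0, y in [0]  -> 1 point(s)
  x = 14: RHS = 11, y in [7, 12]  -> 2 point(s)
  x = 15: RHS = 16, y in [4, 15]  -> 2 point(s)
  x = 16: RHS = 16, y in [4, 15]  -> 2 point(s)
  x = 17: RHS = 17, y in [6, 13]  -> 2 point(s)
  x = 18: RHS = 6, y in [5, 14]  -> 2 point(s)
Affine points: 23. Add the point at infinity: total = 24.

#E(F_19) = 24


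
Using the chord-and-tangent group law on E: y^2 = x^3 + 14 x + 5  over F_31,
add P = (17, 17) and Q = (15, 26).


P != Q, so use the chord formula.
s = (y2 - y1) / (x2 - x1) = (9) / (29) mod 31 = 11
x3 = s^2 - x1 - x2 mod 31 = 11^2 - 17 - 15 = 27
y3 = s (x1 - x3) - y1 mod 31 = 11 * (17 - 27) - 17 = 28

P + Q = (27, 28)


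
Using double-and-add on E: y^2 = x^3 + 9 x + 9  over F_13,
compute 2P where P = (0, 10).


k = 2 = 10_2 (binary, LSB first: 01)
Double-and-add from P = (0, 10):
  bit 0 = 0: acc unchanged = O
  bit 1 = 1: acc = O + (12, 8) = (12, 8)

2P = (12, 8)


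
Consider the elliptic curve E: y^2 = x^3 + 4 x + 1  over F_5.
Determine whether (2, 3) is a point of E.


Check whether y^2 = x^3 + 4 x + 1 (mod 5) for (x, y) = (2, 3).
LHS: y^2 = 3^2 mod 5 = 4
RHS: x^3 + 4 x + 1 = 2^3 + 4*2 + 1 mod 5 = 2
LHS != RHS

No, not on the curve


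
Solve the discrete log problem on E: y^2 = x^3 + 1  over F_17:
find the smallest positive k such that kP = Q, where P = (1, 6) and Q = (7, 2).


Enumerate multiples of P until we hit Q = (7, 2):
  1P = (1, 6)
  2P = (14, 12)
  3P = (0, 1)
  4P = (7, 15)
  5P = (7, 2)
Match found at i = 5.

k = 5


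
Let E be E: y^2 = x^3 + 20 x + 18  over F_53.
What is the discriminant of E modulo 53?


4 a^3 + 27 b^2 = 4*20^3 + 27*18^2 = 32000 + 8748 = 40748
Delta = -16 * (40748) = -651968
Delta mod 53 = 38

Delta = 38 (mod 53)


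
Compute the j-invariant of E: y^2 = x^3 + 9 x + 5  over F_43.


Delta = -16(4 a^3 + 27 b^2) mod 43 = 35
-1728 * (4 a)^3 = -1728 * (4*9)^3 mod 43 = 35
j = 35 * 35^(-1) mod 43 = 1

j = 1 (mod 43)


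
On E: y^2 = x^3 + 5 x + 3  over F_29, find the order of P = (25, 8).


Compute successive multiples of P until we hit O:
  1P = (25, 8)
  2P = (3, 25)
  3P = (14, 27)
  4P = (10, 3)
  5P = (7, 27)
  6P = (17, 19)
  7P = (12, 14)
  8P = (8, 2)
  ... (continuing to 24P)
  24P = O

ord(P) = 24


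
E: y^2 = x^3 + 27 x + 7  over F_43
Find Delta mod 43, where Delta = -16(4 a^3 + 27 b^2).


4 a^3 + 27 b^2 = 4*27^3 + 27*7^2 = 78732 + 1323 = 80055
Delta = -16 * (80055) = -1280880
Delta mod 43 = 4

Delta = 4 (mod 43)


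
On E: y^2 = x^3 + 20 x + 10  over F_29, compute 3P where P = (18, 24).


k = 3 = 11_2 (binary, LSB first: 11)
Double-and-add from P = (18, 24):
  bit 0 = 1: acc = O + (18, 24) = (18, 24)
  bit 1 = 1: acc = (18, 24) + (27, 22) = (22, 22)

3P = (22, 22)


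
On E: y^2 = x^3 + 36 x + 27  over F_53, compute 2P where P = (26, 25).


Doubling: s = (3 x1^2 + a) / (2 y1)
s = (3*26^2 + 36) / (2*25) mod 53 = 1
x3 = s^2 - 2 x1 mod 53 = 1^2 - 2*26 = 2
y3 = s (x1 - x3) - y1 mod 53 = 1 * (26 - 2) - 25 = 52

2P = (2, 52)


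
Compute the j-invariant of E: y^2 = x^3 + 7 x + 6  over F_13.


Delta = -16(4 a^3 + 27 b^2) mod 13 = 1
-1728 * (4 a)^3 = -1728 * (4*7)^3 mod 13 = 8
j = 8 * 1^(-1) mod 13 = 8

j = 8 (mod 13)


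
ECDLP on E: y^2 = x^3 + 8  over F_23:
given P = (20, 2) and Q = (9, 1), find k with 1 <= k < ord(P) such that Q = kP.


Enumerate multiples of P until we hit Q = (9, 1):
  1P = (20, 2)
  2P = (7, 11)
  3P = (9, 1)
Match found at i = 3.

k = 3


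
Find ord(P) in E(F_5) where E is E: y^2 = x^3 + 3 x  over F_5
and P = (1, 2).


Compute successive multiples of P until we hit O:
  1P = (1, 2)
  2P = (4, 1)
  3P = (4, 4)
  4P = (1, 3)
  5P = O

ord(P) = 5


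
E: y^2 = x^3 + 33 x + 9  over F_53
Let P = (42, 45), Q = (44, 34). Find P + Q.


P != Q, so use the chord formula.
s = (y2 - y1) / (x2 - x1) = (42) / (2) mod 53 = 21
x3 = s^2 - x1 - x2 mod 53 = 21^2 - 42 - 44 = 37
y3 = s (x1 - x3) - y1 mod 53 = 21 * (42 - 37) - 45 = 7

P + Q = (37, 7)


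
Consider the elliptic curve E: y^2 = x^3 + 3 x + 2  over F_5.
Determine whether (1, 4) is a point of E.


Check whether y^2 = x^3 + 3 x + 2 (mod 5) for (x, y) = (1, 4).
LHS: y^2 = 4^2 mod 5 = 1
RHS: x^3 + 3 x + 2 = 1^3 + 3*1 + 2 mod 5 = 1
LHS = RHS

Yes, on the curve


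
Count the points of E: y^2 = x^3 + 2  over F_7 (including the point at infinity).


For each x in F_7, count y with y^2 = x^3 + 0 x + 2 mod 7:
  x = 0: RHS = 2, y in [3, 4]  -> 2 point(s)
  x = 3: RHS = 1, y in [1, 6]  -> 2 point(s)
  x = 5: RHS = 1, y in [1, 6]  -> 2 point(s)
  x = 6: RHS = 1, y in [1, 6]  -> 2 point(s)
Affine points: 8. Add the point at infinity: total = 9.

#E(F_7) = 9


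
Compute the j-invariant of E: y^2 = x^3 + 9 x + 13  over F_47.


Delta = -16(4 a^3 + 27 b^2) mod 47 = 45
-1728 * (4 a)^3 = -1728 * (4*9)^3 mod 47 = 23
j = 23 * 45^(-1) mod 47 = 12

j = 12 (mod 47)


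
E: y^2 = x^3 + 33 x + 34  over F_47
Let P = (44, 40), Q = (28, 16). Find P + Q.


P != Q, so use the chord formula.
s = (y2 - y1) / (x2 - x1) = (23) / (31) mod 47 = 25
x3 = s^2 - x1 - x2 mod 47 = 25^2 - 44 - 28 = 36
y3 = s (x1 - x3) - y1 mod 47 = 25 * (44 - 36) - 40 = 19

P + Q = (36, 19)


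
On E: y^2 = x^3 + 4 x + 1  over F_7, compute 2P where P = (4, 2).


k = 2 = 10_2 (binary, LSB first: 01)
Double-and-add from P = (4, 2):
  bit 0 = 0: acc unchanged = O
  bit 1 = 1: acc = O + (0, 1) = (0, 1)

2P = (0, 1)


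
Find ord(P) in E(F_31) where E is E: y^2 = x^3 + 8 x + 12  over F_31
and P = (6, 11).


Compute successive multiples of P until we hit O:
  1P = (6, 11)
  2P = (24, 4)
  3P = (20, 22)
  4P = (14, 27)
  5P = (15, 2)
  6P = (11, 25)
  7P = (2, 25)
  8P = (12, 10)
  ... (continuing to 41P)
  41P = O

ord(P) = 41


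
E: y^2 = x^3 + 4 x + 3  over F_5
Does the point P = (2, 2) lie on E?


Check whether y^2 = x^3 + 4 x + 3 (mod 5) for (x, y) = (2, 2).
LHS: y^2 = 2^2 mod 5 = 4
RHS: x^3 + 4 x + 3 = 2^3 + 4*2 + 3 mod 5 = 4
LHS = RHS

Yes, on the curve


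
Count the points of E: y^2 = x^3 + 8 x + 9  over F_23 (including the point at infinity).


For each x in F_23, count y with y^2 = x^3 + 8 x + 9 mod 23:
  x = 0: RHS = 9, y in [3, 20]  -> 2 point(s)
  x = 1: RHS = 18, y in [8, 15]  -> 2 point(s)
  x = 4: RHS = 13, y in [6, 17]  -> 2 point(s)
  x = 5: RHS = 13, y in [6, 17]  -> 2 point(s)
  x = 10: RHS = 8, y in [10, 13]  -> 2 point(s)
  x = 11: RHS = 2, y in [5, 18]  -> 2 point(s)
  x = 12: RHS = 16, y in [4, 19]  -> 2 point(s)
  x = 14: RHS = 13, y in [6, 17]  -> 2 point(s)
  x = 15: RHS = 8, y in [10, 13]  -> 2 point(s)
  x = 16: RHS = 1, y in [1, 22]  -> 2 point(s)
  x = 20: RHS = 4, y in [2, 21]  -> 2 point(s)
  x = 21: RHS = 8, y in [10, 13]  -> 2 point(s)
  x = 22: RHS = 0, y in [0]  -> 1 point(s)
Affine points: 25. Add the point at infinity: total = 26.

#E(F_23) = 26


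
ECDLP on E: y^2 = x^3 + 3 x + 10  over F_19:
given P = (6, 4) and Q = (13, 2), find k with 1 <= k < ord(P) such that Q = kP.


Enumerate multiples of P until we hit Q = (13, 2):
  1P = (6, 4)
  2P = (11, 5)
  3P = (18, 5)
  4P = (2, 9)
  5P = (9, 14)
  6P = (13, 17)
  7P = (5, 6)
  8P = (12, 8)
  9P = (12, 11)
  10P = (5, 13)
  11P = (13, 2)
Match found at i = 11.

k = 11


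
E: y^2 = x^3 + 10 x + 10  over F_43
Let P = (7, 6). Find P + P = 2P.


Doubling: s = (3 x1^2 + a) / (2 y1)
s = (3*7^2 + 10) / (2*6) mod 43 = 31
x3 = s^2 - 2 x1 mod 43 = 31^2 - 2*7 = 1
y3 = s (x1 - x3) - y1 mod 43 = 31 * (7 - 1) - 6 = 8

2P = (1, 8)


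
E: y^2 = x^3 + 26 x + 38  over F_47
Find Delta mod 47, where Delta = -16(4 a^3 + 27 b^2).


4 a^3 + 27 b^2 = 4*26^3 + 27*38^2 = 70304 + 38988 = 109292
Delta = -16 * (109292) = -1748672
Delta mod 47 = 10

Delta = 10 (mod 47)


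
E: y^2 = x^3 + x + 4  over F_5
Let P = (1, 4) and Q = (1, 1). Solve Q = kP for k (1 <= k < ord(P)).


Enumerate multiples of P until we hit Q = (1, 1):
  1P = (1, 4)
  2P = (2, 3)
  3P = (3, 3)
  4P = (0, 3)
  5P = (0, 2)
  6P = (3, 2)
  7P = (2, 2)
  8P = (1, 1)
Match found at i = 8.

k = 8


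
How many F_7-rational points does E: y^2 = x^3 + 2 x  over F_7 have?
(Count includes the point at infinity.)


For each x in F_7, count y with y^2 = x^3 + 2 x + 0 mod 7:
  x = 0: RHS = 0, y in [0]  -> 1 point(s)
  x = 4: RHS = 2, y in [3, 4]  -> 2 point(s)
  x = 5: RHS = 2, y in [3, 4]  -> 2 point(s)
  x = 6: RHS = 4, y in [2, 5]  -> 2 point(s)
Affine points: 7. Add the point at infinity: total = 8.

#E(F_7) = 8


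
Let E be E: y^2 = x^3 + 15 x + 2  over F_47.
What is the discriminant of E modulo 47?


4 a^3 + 27 b^2 = 4*15^3 + 27*2^2 = 13500 + 108 = 13608
Delta = -16 * (13608) = -217728
Delta mod 47 = 23

Delta = 23 (mod 47)


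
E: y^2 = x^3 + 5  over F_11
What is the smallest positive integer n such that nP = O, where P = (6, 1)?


Compute successive multiples of P until we hit O:
  1P = (6, 1)
  2P = (0, 4)
  3P = (8, 0)
  4P = (0, 7)
  5P = (6, 10)
  6P = O

ord(P) = 6


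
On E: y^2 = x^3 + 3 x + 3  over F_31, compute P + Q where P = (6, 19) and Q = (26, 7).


P != Q, so use the chord formula.
s = (y2 - y1) / (x2 - x1) = (19) / (20) mod 31 = 18
x3 = s^2 - x1 - x2 mod 31 = 18^2 - 6 - 26 = 13
y3 = s (x1 - x3) - y1 mod 31 = 18 * (6 - 13) - 19 = 10

P + Q = (13, 10)


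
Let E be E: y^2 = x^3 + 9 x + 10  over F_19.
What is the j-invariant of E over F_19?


Delta = -16(4 a^3 + 27 b^2) mod 19 = 14
-1728 * (4 a)^3 = -1728 * (4*9)^3 mod 19 = 11
j = 11 * 14^(-1) mod 19 = 13

j = 13 (mod 19)


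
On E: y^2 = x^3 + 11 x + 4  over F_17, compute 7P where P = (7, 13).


k = 7 = 111_2 (binary, LSB first: 111)
Double-and-add from P = (7, 13):
  bit 0 = 1: acc = O + (7, 13) = (7, 13)
  bit 1 = 1: acc = (7, 13) + (1, 13) = (9, 4)
  bit 2 = 1: acc = (9, 4) + (0, 15) = (16, 14)

7P = (16, 14)


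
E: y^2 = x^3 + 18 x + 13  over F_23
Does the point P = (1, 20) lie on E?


Check whether y^2 = x^3 + 18 x + 13 (mod 23) for (x, y) = (1, 20).
LHS: y^2 = 20^2 mod 23 = 9
RHS: x^3 + 18 x + 13 = 1^3 + 18*1 + 13 mod 23 = 9
LHS = RHS

Yes, on the curve


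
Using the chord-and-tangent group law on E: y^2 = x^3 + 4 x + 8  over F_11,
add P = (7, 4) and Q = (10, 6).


P != Q, so use the chord formula.
s = (y2 - y1) / (x2 - x1) = (2) / (3) mod 11 = 8
x3 = s^2 - x1 - x2 mod 11 = 8^2 - 7 - 10 = 3
y3 = s (x1 - x3) - y1 mod 11 = 8 * (7 - 3) - 4 = 6

P + Q = (3, 6)


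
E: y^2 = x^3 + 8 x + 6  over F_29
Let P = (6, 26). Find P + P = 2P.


Doubling: s = (3 x1^2 + a) / (2 y1)
s = (3*6^2 + 8) / (2*26) mod 29 = 0
x3 = s^2 - 2 x1 mod 29 = 0^2 - 2*6 = 17
y3 = s (x1 - x3) - y1 mod 29 = 0 * (6 - 17) - 26 = 3

2P = (17, 3)


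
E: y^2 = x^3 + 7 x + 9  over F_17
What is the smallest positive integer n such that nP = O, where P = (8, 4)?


Compute successive multiples of P until we hit O:
  1P = (8, 4)
  2P = (16, 1)
  3P = (12, 6)
  4P = (10, 12)
  5P = (15, 2)
  6P = (9, 6)
  7P = (4, 4)
  8P = (5, 13)
  ... (continuing to 22P)
  22P = O

ord(P) = 22


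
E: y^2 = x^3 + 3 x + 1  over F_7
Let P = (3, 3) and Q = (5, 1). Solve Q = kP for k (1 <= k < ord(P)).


Enumerate multiples of P until we hit Q = (5, 1):
  1P = (3, 3)
  2P = (5, 1)
Match found at i = 2.

k = 2


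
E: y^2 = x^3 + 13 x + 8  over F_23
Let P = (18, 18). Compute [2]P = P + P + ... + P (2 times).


k = 2 = 10_2 (binary, LSB first: 01)
Double-and-add from P = (18, 18):
  bit 0 = 0: acc unchanged = O
  bit 1 = 1: acc = O + (12, 12) = (12, 12)

2P = (12, 12)


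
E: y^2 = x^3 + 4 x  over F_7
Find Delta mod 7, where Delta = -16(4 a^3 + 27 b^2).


4 a^3 + 27 b^2 = 4*4^3 + 27*0^2 = 256 + 0 = 256
Delta = -16 * (256) = -4096
Delta mod 7 = 6

Delta = 6 (mod 7)


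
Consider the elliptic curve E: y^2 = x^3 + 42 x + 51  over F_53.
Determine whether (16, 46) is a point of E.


Check whether y^2 = x^3 + 42 x + 51 (mod 53) for (x, y) = (16, 46).
LHS: y^2 = 46^2 mod 53 = 49
RHS: x^3 + 42 x + 51 = 16^3 + 42*16 + 51 mod 53 = 49
LHS = RHS

Yes, on the curve


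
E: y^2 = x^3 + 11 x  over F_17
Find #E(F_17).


For each x in F_17, count y with y^2 = x^3 + 11 x + 0 mod 17:
  x = 0: RHS = 0, y in [0]  -> 1 point(s)
  x = 2: RHS = 13, y in [8, 9]  -> 2 point(s)
  x = 3: RHS = 9, y in [3, 14]  -> 2 point(s)
  x = 14: RHS = 8, y in [5, 12]  -> 2 point(s)
  x = 15: RHS = 4, y in [2, 15]  -> 2 point(s)
Affine points: 9. Add the point at infinity: total = 10.

#E(F_17) = 10


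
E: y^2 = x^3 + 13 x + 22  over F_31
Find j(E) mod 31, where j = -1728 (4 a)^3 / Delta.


Delta = -16(4 a^3 + 27 b^2) mod 31 = 15
-1728 * (4 a)^3 = -1728 * (4*13)^3 mod 31 = 29
j = 29 * 15^(-1) mod 31 = 4

j = 4 (mod 31)


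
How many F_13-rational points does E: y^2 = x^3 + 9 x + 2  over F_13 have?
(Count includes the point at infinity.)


For each x in F_13, count y with y^2 = x^3 + 9 x + 2 mod 13:
  x = 1: RHS = 12, y in [5, 8]  -> 2 point(s)
  x = 3: RHS = 4, y in [2, 11]  -> 2 point(s)
  x = 5: RHS = 3, y in [4, 9]  -> 2 point(s)
  x = 6: RHS = 12, y in [5, 8]  -> 2 point(s)
  x = 8: RHS = 1, y in [1, 12]  -> 2 point(s)
  x = 10: RHS = 0, y in [0]  -> 1 point(s)
Affine points: 11. Add the point at infinity: total = 12.

#E(F_13) = 12


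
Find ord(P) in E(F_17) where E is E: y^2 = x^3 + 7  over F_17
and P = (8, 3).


Compute successive multiples of P until we hit O:
  1P = (8, 3)
  2P = (5, 8)
  3P = (3, 0)
  4P = (5, 9)
  5P = (8, 14)
  6P = O

ord(P) = 6


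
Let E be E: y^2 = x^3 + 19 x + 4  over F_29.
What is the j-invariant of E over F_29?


Delta = -16(4 a^3 + 27 b^2) mod 29 = 16
-1728 * (4 a)^3 = -1728 * (4*19)^3 mod 29 = 7
j = 7 * 16^(-1) mod 29 = 24

j = 24 (mod 29)


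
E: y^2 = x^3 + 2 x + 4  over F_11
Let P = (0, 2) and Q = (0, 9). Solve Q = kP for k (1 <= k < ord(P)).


Enumerate multiples of P until we hit Q = (0, 9):
  1P = (0, 2)
  2P = (3, 2)
  3P = (8, 9)
  4P = (6, 1)
  5P = (9, 5)
  6P = (7, 3)
  7P = (2, 4)
  8P = (10, 10)
  9P = (10, 1)
  10P = (2, 7)
  11P = (7, 8)
  12P = (9, 6)
  13P = (6, 10)
  14P = (8, 2)
  15P = (3, 9)
  16P = (0, 9)
Match found at i = 16.

k = 16


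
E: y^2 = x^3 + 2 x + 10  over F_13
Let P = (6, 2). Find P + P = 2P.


Doubling: s = (3 x1^2 + a) / (2 y1)
s = (3*6^2 + 2) / (2*2) mod 13 = 8
x3 = s^2 - 2 x1 mod 13 = 8^2 - 2*6 = 0
y3 = s (x1 - x3) - y1 mod 13 = 8 * (6 - 0) - 2 = 7

2P = (0, 7)


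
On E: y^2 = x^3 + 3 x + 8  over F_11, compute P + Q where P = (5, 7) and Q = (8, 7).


P != Q, so use the chord formula.
s = (y2 - y1) / (x2 - x1) = (0) / (3) mod 11 = 0
x3 = s^2 - x1 - x2 mod 11 = 0^2 - 5 - 8 = 9
y3 = s (x1 - x3) - y1 mod 11 = 0 * (5 - 9) - 7 = 4

P + Q = (9, 4)


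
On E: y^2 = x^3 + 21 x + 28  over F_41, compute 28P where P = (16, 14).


k = 28 = 11100_2 (binary, LSB first: 00111)
Double-and-add from P = (16, 14):
  bit 0 = 0: acc unchanged = O
  bit 1 = 0: acc unchanged = O
  bit 2 = 1: acc = O + (1, 38) = (1, 38)
  bit 3 = 1: acc = (1, 38) + (14, 14) = (10, 7)
  bit 4 = 1: acc = (10, 7) + (12, 9) = (20, 24)

28P = (20, 24)


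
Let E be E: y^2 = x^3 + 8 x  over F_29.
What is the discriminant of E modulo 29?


4 a^3 + 27 b^2 = 4*8^3 + 27*0^2 = 2048 + 0 = 2048
Delta = -16 * (2048) = -32768
Delta mod 29 = 2

Delta = 2 (mod 29)


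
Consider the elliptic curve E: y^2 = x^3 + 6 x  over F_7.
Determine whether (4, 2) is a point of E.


Check whether y^2 = x^3 + 6 x + 0 (mod 7) for (x, y) = (4, 2).
LHS: y^2 = 2^2 mod 7 = 4
RHS: x^3 + 6 x + 0 = 4^3 + 6*4 + 0 mod 7 = 4
LHS = RHS

Yes, on the curve


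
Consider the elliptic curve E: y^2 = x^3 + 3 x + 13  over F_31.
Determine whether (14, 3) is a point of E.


Check whether y^2 = x^3 + 3 x + 13 (mod 31) for (x, y) = (14, 3).
LHS: y^2 = 3^2 mod 31 = 9
RHS: x^3 + 3 x + 13 = 14^3 + 3*14 + 13 mod 31 = 9
LHS = RHS

Yes, on the curve


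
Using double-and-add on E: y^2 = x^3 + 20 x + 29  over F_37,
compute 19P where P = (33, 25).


k = 19 = 10011_2 (binary, LSB first: 11001)
Double-and-add from P = (33, 25):
  bit 0 = 1: acc = O + (33, 25) = (33, 25)
  bit 1 = 1: acc = (33, 25) + (15, 35) = (19, 33)
  bit 2 = 0: acc unchanged = (19, 33)
  bit 3 = 0: acc unchanged = (19, 33)
  bit 4 = 1: acc = (19, 33) + (34, 4) = (30, 8)

19P = (30, 8)


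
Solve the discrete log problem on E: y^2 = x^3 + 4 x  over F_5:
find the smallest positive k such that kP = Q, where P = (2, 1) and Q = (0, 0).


Enumerate multiples of P until we hit Q = (0, 0):
  1P = (2, 1)
  2P = (0, 0)
Match found at i = 2.

k = 2


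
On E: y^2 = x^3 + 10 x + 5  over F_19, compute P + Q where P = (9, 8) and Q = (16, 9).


P != Q, so use the chord formula.
s = (y2 - y1) / (x2 - x1) = (1) / (7) mod 19 = 11
x3 = s^2 - x1 - x2 mod 19 = 11^2 - 9 - 16 = 1
y3 = s (x1 - x3) - y1 mod 19 = 11 * (9 - 1) - 8 = 4

P + Q = (1, 4)


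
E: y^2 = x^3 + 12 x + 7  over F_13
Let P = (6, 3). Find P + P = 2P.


Doubling: s = (3 x1^2 + a) / (2 y1)
s = (3*6^2 + 12) / (2*3) mod 13 = 7
x3 = s^2 - 2 x1 mod 13 = 7^2 - 2*6 = 11
y3 = s (x1 - x3) - y1 mod 13 = 7 * (6 - 11) - 3 = 1

2P = (11, 1)


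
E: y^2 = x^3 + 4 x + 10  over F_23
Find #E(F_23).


For each x in F_23, count y with y^2 = x^3 + 4 x + 10 mod 23:
  x = 2: RHS = 3, y in [7, 16]  -> 2 point(s)
  x = 3: RHS = 3, y in [7, 16]  -> 2 point(s)
  x = 7: RHS = 13, y in [6, 17]  -> 2 point(s)
  x = 8: RHS = 2, y in [5, 18]  -> 2 point(s)
  x = 9: RHS = 16, y in [4, 19]  -> 2 point(s)
  x = 14: RHS = 4, y in [2, 21]  -> 2 point(s)
  x = 15: RHS = 18, y in [8, 15]  -> 2 point(s)
  x = 17: RHS = 0, y in [0]  -> 1 point(s)
  x = 18: RHS = 3, y in [7, 16]  -> 2 point(s)
Affine points: 17. Add the point at infinity: total = 18.

#E(F_23) = 18


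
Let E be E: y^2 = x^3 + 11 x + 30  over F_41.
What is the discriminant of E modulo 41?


4 a^3 + 27 b^2 = 4*11^3 + 27*30^2 = 5324 + 24300 = 29624
Delta = -16 * (29624) = -473984
Delta mod 41 = 17

Delta = 17 (mod 41)


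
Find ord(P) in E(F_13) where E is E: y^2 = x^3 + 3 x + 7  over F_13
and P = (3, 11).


Compute successive multiples of P until we hit O:
  1P = (3, 11)
  2P = (8, 7)
  3P = (12, 4)
  4P = (10, 6)
  5P = (9, 10)
  6P = (5, 11)
  7P = (5, 2)
  8P = (9, 3)
  ... (continuing to 13P)
  13P = O

ord(P) = 13


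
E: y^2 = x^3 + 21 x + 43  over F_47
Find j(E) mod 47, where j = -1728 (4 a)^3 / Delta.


Delta = -16(4 a^3 + 27 b^2) mod 47 = 10
-1728 * (4 a)^3 = -1728 * (4*21)^3 mod 47 = 45
j = 45 * 10^(-1) mod 47 = 28

j = 28 (mod 47)


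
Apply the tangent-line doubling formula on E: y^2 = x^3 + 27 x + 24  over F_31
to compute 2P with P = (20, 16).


Doubling: s = (3 x1^2 + a) / (2 y1)
s = (3*20^2 + 27) / (2*16) mod 31 = 18
x3 = s^2 - 2 x1 mod 31 = 18^2 - 2*20 = 5
y3 = s (x1 - x3) - y1 mod 31 = 18 * (20 - 5) - 16 = 6

2P = (5, 6)


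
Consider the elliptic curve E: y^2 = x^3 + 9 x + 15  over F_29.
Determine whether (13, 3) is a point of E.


Check whether y^2 = x^3 + 9 x + 15 (mod 29) for (x, y) = (13, 3).
LHS: y^2 = 3^2 mod 29 = 9
RHS: x^3 + 9 x + 15 = 13^3 + 9*13 + 15 mod 29 = 9
LHS = RHS

Yes, on the curve


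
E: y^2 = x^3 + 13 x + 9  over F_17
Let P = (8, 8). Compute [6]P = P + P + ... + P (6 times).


k = 6 = 110_2 (binary, LSB first: 011)
Double-and-add from P = (8, 8):
  bit 0 = 0: acc unchanged = O
  bit 1 = 1: acc = O + (2, 3) = (2, 3)
  bit 2 = 1: acc = (2, 3) + (11, 2) = (8, 9)

6P = (8, 9)


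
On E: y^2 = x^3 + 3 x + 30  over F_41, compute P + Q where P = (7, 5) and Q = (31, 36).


P != Q, so use the chord formula.
s = (y2 - y1) / (x2 - x1) = (31) / (24) mod 41 = 3
x3 = s^2 - x1 - x2 mod 41 = 3^2 - 7 - 31 = 12
y3 = s (x1 - x3) - y1 mod 41 = 3 * (7 - 12) - 5 = 21

P + Q = (12, 21)


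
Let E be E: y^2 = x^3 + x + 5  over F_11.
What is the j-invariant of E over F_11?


Delta = -16(4 a^3 + 27 b^2) mod 11 = 4
-1728 * (4 a)^3 = -1728 * (4*1)^3 mod 11 = 2
j = 2 * 4^(-1) mod 11 = 6

j = 6 (mod 11)


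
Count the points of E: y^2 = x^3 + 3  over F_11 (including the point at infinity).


For each x in F_11, count y with y^2 = x^3 + 0 x + 3 mod 11:
  x = 0: RHS = 3, y in [5, 6]  -> 2 point(s)
  x = 1: RHS = 4, y in [2, 9]  -> 2 point(s)
  x = 2: RHS = 0, y in [0]  -> 1 point(s)
  x = 4: RHS = 1, y in [1, 10]  -> 2 point(s)
  x = 7: RHS = 5, y in [4, 7]  -> 2 point(s)
  x = 8: RHS = 9, y in [3, 8]  -> 2 point(s)
Affine points: 11. Add the point at infinity: total = 12.

#E(F_11) = 12


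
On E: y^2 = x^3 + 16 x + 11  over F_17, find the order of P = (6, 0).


Compute successive multiples of P until we hit O:
  1P = (6, 0)
  2P = O

ord(P) = 2


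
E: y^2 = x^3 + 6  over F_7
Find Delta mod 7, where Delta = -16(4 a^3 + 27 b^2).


4 a^3 + 27 b^2 = 4*0^3 + 27*6^2 = 0 + 972 = 972
Delta = -16 * (972) = -15552
Delta mod 7 = 2

Delta = 2 (mod 7)


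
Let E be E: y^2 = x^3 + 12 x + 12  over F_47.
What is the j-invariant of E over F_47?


Delta = -16(4 a^3 + 27 b^2) mod 47 = 19
-1728 * (4 a)^3 = -1728 * (4*12)^3 mod 47 = 11
j = 11 * 19^(-1) mod 47 = 8

j = 8 (mod 47)


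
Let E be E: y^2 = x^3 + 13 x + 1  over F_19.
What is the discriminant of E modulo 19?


4 a^3 + 27 b^2 = 4*13^3 + 27*1^2 = 8788 + 27 = 8815
Delta = -16 * (8815) = -141040
Delta mod 19 = 16

Delta = 16 (mod 19)


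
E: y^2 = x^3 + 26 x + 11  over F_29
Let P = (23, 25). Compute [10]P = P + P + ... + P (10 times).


k = 10 = 1010_2 (binary, LSB first: 0101)
Double-and-add from P = (23, 25):
  bit 0 = 0: acc unchanged = O
  bit 1 = 1: acc = O + (8, 21) = (8, 21)
  bit 2 = 0: acc unchanged = (8, 21)
  bit 3 = 1: acc = (8, 21) + (2, 19) = (3, 0)

10P = (3, 0)


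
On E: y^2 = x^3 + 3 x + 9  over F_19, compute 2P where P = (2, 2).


Doubling: s = (3 x1^2 + a) / (2 y1)
s = (3*2^2 + 3) / (2*2) mod 19 = 18
x3 = s^2 - 2 x1 mod 19 = 18^2 - 2*2 = 16
y3 = s (x1 - x3) - y1 mod 19 = 18 * (2 - 16) - 2 = 12

2P = (16, 12)


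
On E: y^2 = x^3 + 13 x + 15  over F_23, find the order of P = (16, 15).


Compute successive multiples of P until we hit O:
  1P = (16, 15)
  2P = (22, 22)
  3P = (10, 15)
  4P = (20, 8)
  5P = (3, 14)
  6P = (7, 14)
  7P = (2, 7)
  8P = (18, 20)
  ... (continuing to 27P)
  27P = O

ord(P) = 27


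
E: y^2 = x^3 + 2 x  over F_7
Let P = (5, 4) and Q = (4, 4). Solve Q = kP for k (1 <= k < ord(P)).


Enumerate multiples of P until we hit Q = (4, 4):
  1P = (5, 4)
  2P = (4, 3)
  3P = (6, 2)
  4P = (0, 0)
  5P = (6, 5)
  6P = (4, 4)
Match found at i = 6.

k = 6


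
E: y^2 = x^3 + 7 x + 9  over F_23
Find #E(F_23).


For each x in F_23, count y with y^2 = x^3 + 7 x + 9 mod 23:
  x = 0: RHS = 9, y in [3, 20]  -> 2 point(s)
  x = 2: RHS = 8, y in [10, 13]  -> 2 point(s)
  x = 4: RHS = 9, y in [3, 20]  -> 2 point(s)
  x = 5: RHS = 8, y in [10, 13]  -> 2 point(s)
  x = 8: RHS = 2, y in [5, 18]  -> 2 point(s)
  x = 12: RHS = 4, y in [2, 21]  -> 2 point(s)
  x = 15: RHS = 16, y in [4, 19]  -> 2 point(s)
  x = 16: RHS = 8, y in [10, 13]  -> 2 point(s)
  x = 17: RHS = 4, y in [2, 21]  -> 2 point(s)
  x = 19: RHS = 9, y in [3, 20]  -> 2 point(s)
  x = 22: RHS = 1, y in [1, 22]  -> 2 point(s)
Affine points: 22. Add the point at infinity: total = 23.

#E(F_23) = 23


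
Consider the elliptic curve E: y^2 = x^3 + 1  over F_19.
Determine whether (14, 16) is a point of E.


Check whether y^2 = x^3 + 0 x + 1 (mod 19) for (x, y) = (14, 16).
LHS: y^2 = 16^2 mod 19 = 9
RHS: x^3 + 0 x + 1 = 14^3 + 0*14 + 1 mod 19 = 9
LHS = RHS

Yes, on the curve


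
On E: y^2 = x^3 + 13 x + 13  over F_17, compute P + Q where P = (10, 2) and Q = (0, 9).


P != Q, so use the chord formula.
s = (y2 - y1) / (x2 - x1) = (7) / (7) mod 17 = 1
x3 = s^2 - x1 - x2 mod 17 = 1^2 - 10 - 0 = 8
y3 = s (x1 - x3) - y1 mod 17 = 1 * (10 - 8) - 2 = 0

P + Q = (8, 0)


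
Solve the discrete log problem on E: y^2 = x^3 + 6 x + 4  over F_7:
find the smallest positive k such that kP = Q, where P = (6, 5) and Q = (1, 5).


Enumerate multiples of P until we hit Q = (1, 5):
  1P = (6, 5)
  2P = (4, 1)
  3P = (1, 5)
Match found at i = 3.

k = 3


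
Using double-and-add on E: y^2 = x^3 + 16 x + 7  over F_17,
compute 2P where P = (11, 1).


k = 2 = 10_2 (binary, LSB first: 01)
Double-and-add from P = (11, 1):
  bit 0 = 0: acc unchanged = O
  bit 1 = 1: acc = O + (14, 0) = (14, 0)

2P = (14, 0)
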